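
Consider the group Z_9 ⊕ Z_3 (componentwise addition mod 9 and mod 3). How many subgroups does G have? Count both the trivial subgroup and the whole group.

|G| = 27, so by Lagrange every subgroup order divides 27. Divisors: 1, 3, 9, 27.
Subgroups by order — order 1: 1; order 3: 4; order 9: 4; order 27: 1.
Total: 1 + 4 + 4 + 1 = 10.

10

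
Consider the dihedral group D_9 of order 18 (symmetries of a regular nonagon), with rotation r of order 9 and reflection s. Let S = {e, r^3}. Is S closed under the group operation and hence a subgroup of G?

No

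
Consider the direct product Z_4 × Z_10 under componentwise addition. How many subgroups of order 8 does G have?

|G| = 40 and 8 | 40, so subgroups of order 8 are possible by Lagrange.
The subgroups of order 8 are: {(0,0), (0,5), (1,0), (1,5), (2,0), (2,5), (3,0), (3,5)}.
So G has 1 subgroup of order 8.

1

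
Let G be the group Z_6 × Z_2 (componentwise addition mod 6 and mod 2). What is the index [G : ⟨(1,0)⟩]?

|⟨(1,0)⟩| = 6 and |G| = 12.
By Lagrange, [G : H] = |G|/|H| = 12/6 = 2.

2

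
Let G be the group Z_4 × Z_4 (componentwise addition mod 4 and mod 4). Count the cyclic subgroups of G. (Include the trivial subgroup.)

10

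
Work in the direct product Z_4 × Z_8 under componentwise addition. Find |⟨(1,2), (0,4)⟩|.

8

|⟨(1,2)⟩| = 4 and |⟨(0,4)⟩| = 2, so |H| is a multiple of lcm(4, 2) = 4 and divides |G| = 32.
Closing under the operation: H = {(0,0), (0,4), (1,2), (1,6), (2,0), (2,4), (3,2), (3,6)}, so |H| = 8.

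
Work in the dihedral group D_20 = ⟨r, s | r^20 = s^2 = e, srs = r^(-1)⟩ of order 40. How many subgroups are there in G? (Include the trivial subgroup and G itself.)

|G| = 40, so by Lagrange every subgroup order divides 40. Divisors: 1, 2, 4, 5, 8, 10, 20, 40.
Subgroups by order — order 1: 1; order 2: 21; order 4: 11; order 5: 1; order 8: 5; order 10: 5; order 20: 3; order 40: 1.
Total: 1 + 21 + 11 + 1 + 5 + 5 + 3 + 1 = 48.

48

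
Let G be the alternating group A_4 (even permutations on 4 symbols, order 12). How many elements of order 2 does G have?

The elements of order 2 are: (1 2)(3 4), (1 3)(2 4), (1 4)(2 3).
That's 3.

3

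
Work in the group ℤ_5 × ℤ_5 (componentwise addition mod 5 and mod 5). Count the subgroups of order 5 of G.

6

|G| = 25 and 5 | 25, so subgroups of order 5 are possible by Lagrange.
The subgroups of order 5 are: {(0,0), (0,1), (0,2), (0,3), (0,4)}; {(0,0), (1,0), (2,0), (3,0), (4,0)}; {(0,0), (1,1), (2,2), (3,3), (4,4)}; {(0,0), (1,2), (2,4), (3,1), (4,3)}; … (6 in all).
So G has 6 subgroups of order 5.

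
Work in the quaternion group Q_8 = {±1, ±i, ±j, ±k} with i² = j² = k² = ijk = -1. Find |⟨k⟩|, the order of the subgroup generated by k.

4

Computing powers of k: the smallest k with (k)^k = e is k = 4.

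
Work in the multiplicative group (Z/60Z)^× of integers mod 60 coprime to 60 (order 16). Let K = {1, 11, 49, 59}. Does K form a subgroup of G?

Yes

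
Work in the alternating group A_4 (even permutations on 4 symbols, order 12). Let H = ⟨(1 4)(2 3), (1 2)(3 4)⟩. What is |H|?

|⟨(1 4)(2 3)⟩| = 2 and |⟨(1 2)(3 4)⟩| = 2, so |H| is a multiple of lcm(2, 2) = 2 and divides |G| = 12.
Closing under the operation: H = {e, (1 2)(3 4), (1 3)(2 4), (1 4)(2 3)}, so |H| = 4.

4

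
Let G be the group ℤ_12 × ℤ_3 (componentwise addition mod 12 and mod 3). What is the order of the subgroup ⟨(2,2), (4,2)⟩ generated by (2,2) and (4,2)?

|⟨(2,2)⟩| = 6 and |⟨(4,2)⟩| = 3, so |H| is a multiple of lcm(6, 3) = 6 and divides |G| = 36.
Closing under the operation: H = {(0,0), (0,1), (0,2), (2,0), (2,1), (2,2), (4,0), (4,1), (4,2), (6,0), (6,1), (6,2), (8,0), (8,1), (8,2), (10,0), (10,1), (10,2)}, so |H| = 18.

18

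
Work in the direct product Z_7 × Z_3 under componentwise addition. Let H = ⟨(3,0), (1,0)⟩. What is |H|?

7

|⟨(3,0)⟩| = 7 and |⟨(1,0)⟩| = 7, so |H| is a multiple of lcm(7, 7) = 7 and divides |G| = 21.
Closing under the operation: H = {(0,0), (1,0), (2,0), (3,0), (4,0), (5,0), (6,0)}, so |H| = 7.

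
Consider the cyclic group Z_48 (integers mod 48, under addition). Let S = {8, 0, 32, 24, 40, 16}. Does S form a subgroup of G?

|S| = 6 divides |G| = 48, consistent with Lagrange.
S contains the identity, every element's inverse is in S, and S is closed under +: it is a subgroup.
In fact S = ⟨8⟩.

Yes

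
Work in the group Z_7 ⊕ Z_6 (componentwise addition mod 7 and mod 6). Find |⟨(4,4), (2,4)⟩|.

|⟨(4,4)⟩| = 21 and |⟨(2,4)⟩| = 21, so |H| is a multiple of lcm(21, 21) = 21 and divides |G| = 42.
Closing under the operation: H = {(0,0), (0,2), (0,4), (1,0), (1,2), (1,4), (2,0), (2,2), (2,4), (3,0), (3,2), (3,4), (4,0), (4,2), (4,4), (5,0), (5,2), (5,4), (6,0), (6,2), (6,4)}, so |H| = 21.

21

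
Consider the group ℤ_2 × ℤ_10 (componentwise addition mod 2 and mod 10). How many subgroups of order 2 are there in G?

|G| = 20 and 2 | 20, so subgroups of order 2 are possible by Lagrange.
The subgroups of order 2 are: {(0,0), (0,5)}; {(0,0), (1,0)}; {(0,0), (1,5)}.
So G has 3 subgroups of order 2.

3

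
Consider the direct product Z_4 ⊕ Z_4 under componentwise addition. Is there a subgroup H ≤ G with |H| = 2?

Yes

2 | 16. A subgroup of order 2 is {(0,0), (0,2)}.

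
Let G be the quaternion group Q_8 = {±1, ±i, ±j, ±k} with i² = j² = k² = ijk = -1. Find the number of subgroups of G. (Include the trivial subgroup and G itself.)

6

|G| = 8, so by Lagrange every subgroup order divides 8. Divisors: 1, 2, 4, 8.
Subgroups by order — order 1: 1; order 2: 1; order 4: 3; order 8: 1.
Total: 1 + 1 + 3 + 1 = 6.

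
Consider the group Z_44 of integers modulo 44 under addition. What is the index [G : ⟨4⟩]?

|⟨4⟩| = 11 and |G| = 44.
By Lagrange, [G : H] = |G|/|H| = 44/11 = 4.

4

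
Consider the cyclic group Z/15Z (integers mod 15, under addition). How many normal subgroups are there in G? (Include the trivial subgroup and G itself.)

4

G is abelian, so every subgroup is normal.
G has 4 subgroups in total, hence 4 normal subgroups.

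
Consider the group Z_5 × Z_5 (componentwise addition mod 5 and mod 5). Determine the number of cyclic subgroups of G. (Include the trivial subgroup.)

7

A cyclic subgroup of order d is generated by each of its φ(d) elements of order d, so the cyclic subgroups of order d number (#elements of order d)/φ(d).
Cyclic subgroups by order — order 1: 1; order 5: 6.
Total: 7.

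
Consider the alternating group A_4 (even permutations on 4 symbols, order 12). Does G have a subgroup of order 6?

6 | 12, so Lagrange does not rule it out; but checking all subgroups of G, none has order 6.
(A_4 is the standard example that the converse of Lagrange fails.)

No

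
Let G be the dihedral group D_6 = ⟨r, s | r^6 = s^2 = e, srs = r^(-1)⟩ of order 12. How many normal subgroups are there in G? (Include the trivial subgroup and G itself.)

7

G has 16 subgroups. Checking conjugation-invariance by order — order 1: 1/1 normal; order 2: 1/7 normal; order 3: 1/1 normal; order 4: 0/3 normal; order 6: 3/3 normal; order 12: 1/1 normal.
Total normal subgroups: 7.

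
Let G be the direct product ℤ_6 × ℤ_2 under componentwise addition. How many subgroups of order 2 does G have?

|G| = 12 and 2 | 12, so subgroups of order 2 are possible by Lagrange.
The subgroups of order 2 are: {(0,0), (0,1)}; {(0,0), (3,0)}; {(0,0), (3,1)}.
So G has 3 subgroups of order 2.

3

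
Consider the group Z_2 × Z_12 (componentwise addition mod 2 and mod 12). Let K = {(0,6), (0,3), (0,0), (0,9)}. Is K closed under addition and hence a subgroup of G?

|K| = 4 divides |G| = 24, consistent with Lagrange.
K contains the identity, every element's inverse is in K, and K is closed under +: it is a subgroup.
In fact K = ⟨(0,3)⟩.

Yes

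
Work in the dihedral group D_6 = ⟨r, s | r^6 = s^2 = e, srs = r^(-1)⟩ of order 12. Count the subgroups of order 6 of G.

3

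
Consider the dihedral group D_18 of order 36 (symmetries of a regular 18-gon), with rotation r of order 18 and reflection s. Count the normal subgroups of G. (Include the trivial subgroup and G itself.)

G has 45 subgroups. Checking conjugation-invariance by order — order 1: 1/1 normal; order 2: 1/19 normal; order 3: 1/1 normal; order 4: 0/9 normal; order 6: 1/7 normal; order 9: 1/1 normal; order 12: 0/3 normal; order 18: 3/3 normal; order 36: 1/1 normal.
Total normal subgroups: 9.

9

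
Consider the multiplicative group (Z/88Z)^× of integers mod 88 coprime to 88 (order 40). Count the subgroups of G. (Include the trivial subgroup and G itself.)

|G| = 40, so by Lagrange every subgroup order divides 40. Divisors: 1, 2, 4, 5, 8, 10, 20, 40.
Subgroups by order — order 1: 1; order 2: 7; order 4: 7; order 5: 1; order 8: 1; order 10: 7; order 20: 7; order 40: 1.
Total: 1 + 7 + 7 + 1 + 1 + 7 + 7 + 1 = 32.

32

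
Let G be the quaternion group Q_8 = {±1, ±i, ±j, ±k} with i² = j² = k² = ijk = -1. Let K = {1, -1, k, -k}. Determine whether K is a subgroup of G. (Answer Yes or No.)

Yes

|K| = 4 divides |G| = 8, consistent with Lagrange.
K contains the identity, every element's inverse is in K, and K is closed under ·: it is a subgroup.
In fact K = ⟨-k⟩.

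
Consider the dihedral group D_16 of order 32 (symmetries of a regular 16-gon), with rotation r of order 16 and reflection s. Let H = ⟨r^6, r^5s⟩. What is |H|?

16

|⟨r^6⟩| = 8 and |⟨r^5s⟩| = 2, so |H| is a multiple of lcm(8, 2) = 8 and divides |G| = 32.
Closing under the operation: H = {e, r^2, r^4, r^6, r^8, r^10, r^12, r^14, rs, r^3s, r^5s, r^7s, r^9s, r^11s, r^13s, r^15s}, so |H| = 16.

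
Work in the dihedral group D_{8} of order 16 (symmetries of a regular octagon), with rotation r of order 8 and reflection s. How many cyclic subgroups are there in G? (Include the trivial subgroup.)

Each element a generates a cyclic subgroup ⟨a⟩; distinct elements may generate the same one (a cyclic group of order d has φ(d) generators).
Cyclic subgroups by order — order 1: 1; order 2: 9; order 4: 1; order 8: 1.
Total: 12.

12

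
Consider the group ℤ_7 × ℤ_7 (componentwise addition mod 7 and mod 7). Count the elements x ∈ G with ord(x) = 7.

48

An element (a,b) has order lcm(ord(a), ord(b)); count pairs with lcm equal to 7.
Enumerating gives 48 such elements.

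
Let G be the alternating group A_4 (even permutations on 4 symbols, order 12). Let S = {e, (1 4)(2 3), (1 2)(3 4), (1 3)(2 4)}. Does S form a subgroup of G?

Yes

|S| = 4 divides |G| = 12, consistent with Lagrange.
S contains the identity, every element's inverse is in S, and S is closed under ∘: it is a subgroup.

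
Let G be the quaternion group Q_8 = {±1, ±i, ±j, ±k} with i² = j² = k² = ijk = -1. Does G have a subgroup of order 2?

Yes

2 | 8. A subgroup of order 2 is {1, -1}.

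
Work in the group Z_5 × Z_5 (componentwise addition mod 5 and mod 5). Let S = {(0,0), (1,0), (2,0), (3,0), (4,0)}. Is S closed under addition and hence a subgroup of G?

Yes

|S| = 5 divides |G| = 25, consistent with Lagrange.
S contains the identity, every element's inverse is in S, and S is closed under +: it is a subgroup.
In fact S = ⟨(4,0)⟩.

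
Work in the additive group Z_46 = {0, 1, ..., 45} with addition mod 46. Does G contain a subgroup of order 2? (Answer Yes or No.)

2 | 46. A subgroup of order 2 is {0, 23}.

Yes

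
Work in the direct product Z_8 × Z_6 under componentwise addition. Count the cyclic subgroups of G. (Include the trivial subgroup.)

16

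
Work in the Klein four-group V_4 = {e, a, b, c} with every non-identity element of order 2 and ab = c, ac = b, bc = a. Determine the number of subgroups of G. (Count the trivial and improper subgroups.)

5

|G| = 4, so by Lagrange every subgroup order divides 4. Divisors: 1, 2, 4.
Subgroups by order — order 1: 1; order 2: 3; order 4: 1.
Total: 1 + 3 + 1 = 5.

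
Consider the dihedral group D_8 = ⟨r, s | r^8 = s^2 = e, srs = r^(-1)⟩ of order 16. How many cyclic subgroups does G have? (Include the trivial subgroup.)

12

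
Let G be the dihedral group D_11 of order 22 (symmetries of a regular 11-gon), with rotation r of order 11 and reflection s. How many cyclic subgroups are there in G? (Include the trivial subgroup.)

Each element a generates a cyclic subgroup ⟨a⟩; distinct elements may generate the same one (a cyclic group of order d has φ(d) generators).
Cyclic subgroups by order — order 1: 1; order 2: 11; order 11: 1.
Total: 13.

13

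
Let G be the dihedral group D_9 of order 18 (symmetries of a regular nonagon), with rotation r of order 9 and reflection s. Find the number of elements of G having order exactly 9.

6

The elements of order 9 are: r, r^2, r^4, r^5, r^7, r^8.
That's 6.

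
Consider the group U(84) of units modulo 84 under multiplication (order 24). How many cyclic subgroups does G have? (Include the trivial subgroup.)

16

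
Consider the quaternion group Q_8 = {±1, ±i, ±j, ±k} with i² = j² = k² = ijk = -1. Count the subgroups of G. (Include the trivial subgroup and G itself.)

|G| = 8, so by Lagrange every subgroup order divides 8. Divisors: 1, 2, 4, 8.
Subgroups by order — order 1: 1; order 2: 1; order 4: 3; order 8: 1.
Total: 1 + 1 + 3 + 1 = 6.

6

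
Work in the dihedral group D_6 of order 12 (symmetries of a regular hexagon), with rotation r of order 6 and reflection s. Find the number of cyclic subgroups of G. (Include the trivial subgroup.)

10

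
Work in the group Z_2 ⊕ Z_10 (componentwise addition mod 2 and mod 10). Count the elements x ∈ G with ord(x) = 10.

An element (a,b) has order lcm(ord(a), ord(b)); count pairs with lcm equal to 10.
Enumerating gives 12 such elements.

12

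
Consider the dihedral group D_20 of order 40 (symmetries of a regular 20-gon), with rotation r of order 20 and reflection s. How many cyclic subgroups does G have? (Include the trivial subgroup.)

26

Group the elements of G by the cyclic subgroup they generate; each cyclic subgroup of order d accounts for φ(d) elements.
Cyclic subgroups by order — order 1: 1; order 2: 21; order 4: 1; order 5: 1; order 10: 1; order 20: 1.
Total: 26.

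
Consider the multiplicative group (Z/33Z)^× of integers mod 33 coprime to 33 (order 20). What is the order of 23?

2

Compute successive powers of 23 mod 33: 23, 1; 23^2 ≡ 1 (mod 33).
So |⟨23⟩| = 2.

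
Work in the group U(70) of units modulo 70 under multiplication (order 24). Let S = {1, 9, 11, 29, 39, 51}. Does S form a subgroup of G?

Yes

|S| = 6 divides |G| = 24, consistent with Lagrange.
S contains the identity, every element's inverse is in S, and S is closed under ·: it is a subgroup.
In fact S = ⟨39⟩.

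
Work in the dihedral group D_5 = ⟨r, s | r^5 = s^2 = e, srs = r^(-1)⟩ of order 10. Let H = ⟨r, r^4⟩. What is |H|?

|⟨r⟩| = 5 and |⟨r^4⟩| = 5, so |H| is a multiple of lcm(5, 5) = 5 and divides |G| = 10.
Closing under the operation: H = {e, r, r^2, r^3, r^4}, so |H| = 5.

5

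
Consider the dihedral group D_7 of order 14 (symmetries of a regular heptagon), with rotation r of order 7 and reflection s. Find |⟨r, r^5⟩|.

7

|⟨r⟩| = 7 and |⟨r^5⟩| = 7, so |H| is a multiple of lcm(7, 7) = 7 and divides |G| = 14.
Closing under the operation: H = {e, r, r^2, r^3, r^4, r^5, r^6}, so |H| = 7.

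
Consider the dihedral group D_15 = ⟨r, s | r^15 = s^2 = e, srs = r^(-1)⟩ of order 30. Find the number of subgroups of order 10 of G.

3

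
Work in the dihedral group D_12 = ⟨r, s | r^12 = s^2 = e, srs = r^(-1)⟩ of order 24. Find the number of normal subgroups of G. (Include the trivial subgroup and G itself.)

9

G has 34 subgroups. Checking conjugation-invariance by order — order 1: 1/1 normal; order 2: 1/13 normal; order 3: 1/1 normal; order 4: 1/7 normal; order 6: 1/5 normal; order 8: 0/3 normal; order 12: 3/3 normal; order 24: 1/1 normal.
Total normal subgroups: 9.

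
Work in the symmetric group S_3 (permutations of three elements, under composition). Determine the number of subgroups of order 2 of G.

3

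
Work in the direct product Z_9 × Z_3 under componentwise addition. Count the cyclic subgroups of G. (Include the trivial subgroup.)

8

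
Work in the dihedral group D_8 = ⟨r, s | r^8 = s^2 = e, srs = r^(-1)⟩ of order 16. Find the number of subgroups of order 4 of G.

|G| = 16 and 4 | 16, so subgroups of order 4 are possible by Lagrange.
The subgroups of order 4 are: {e, r^2, r^4, r^6}; {e, r^4, r^2s, r^6s}; {e, r^4, r^3s, r^7s}; {e, r^4, s, r^4s}; … (5 in all).
So G has 5 subgroups of order 4.

5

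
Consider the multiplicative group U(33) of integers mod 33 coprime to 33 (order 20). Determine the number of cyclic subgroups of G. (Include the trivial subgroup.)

Group the elements of G by the cyclic subgroup they generate; each cyclic subgroup of order d accounts for φ(d) elements.
Cyclic subgroups by order — order 1: 1; order 2: 3; order 5: 1; order 10: 3.
Total: 8.

8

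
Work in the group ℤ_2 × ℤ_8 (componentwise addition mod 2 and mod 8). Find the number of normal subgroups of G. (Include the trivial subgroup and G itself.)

11

G is abelian, so every subgroup is normal.
G has 11 subgroups in total, hence 11 normal subgroups.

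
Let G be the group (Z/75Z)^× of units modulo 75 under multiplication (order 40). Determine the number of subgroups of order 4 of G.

|G| = 40 and 4 | 40, so subgroups of order 4 are possible by Lagrange.
The subgroups of order 4 are: {1, 26, 49, 74}; {1, 32, 49, 68}; {1, 7, 43, 49}.
So G has 3 subgroups of order 4.

3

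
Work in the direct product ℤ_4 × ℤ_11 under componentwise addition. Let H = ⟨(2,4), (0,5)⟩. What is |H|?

|⟨(2,4)⟩| = 22 and |⟨(0,5)⟩| = 11, so |H| is a multiple of lcm(22, 11) = 22 and divides |G| = 44.
Closing under the operation: H = {(0,0), (0,1), (0,2), (0,3), (0,4), (0,5), (0,6), (0,7), (0,8), (0,9), (0,10), (2,0), (2,1), (2,2), (2,3), (2,4), (2,5), (2,6), (2,7), (2,8), (2,9), (2,10)}, so |H| = 22.

22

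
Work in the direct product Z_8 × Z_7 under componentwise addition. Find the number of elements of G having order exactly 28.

An element (a,b) has order lcm(ord(a), ord(b)); count pairs with lcm equal to 28.
Enumerating gives 12 such elements.

12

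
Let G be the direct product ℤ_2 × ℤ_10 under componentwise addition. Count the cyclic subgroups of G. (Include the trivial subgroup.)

A cyclic subgroup of order d is generated by each of its φ(d) elements of order d, so the cyclic subgroups of order d number (#elements of order d)/φ(d).
Cyclic subgroups by order — order 1: 1; order 2: 3; order 5: 1; order 10: 3.
Total: 8.

8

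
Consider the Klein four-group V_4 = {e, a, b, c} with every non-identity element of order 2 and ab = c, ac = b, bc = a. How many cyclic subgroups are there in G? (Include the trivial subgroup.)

4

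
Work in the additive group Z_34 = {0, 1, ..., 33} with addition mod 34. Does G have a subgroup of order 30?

30 does not divide |G| = 34, so by Lagrange no subgroup of order 30 exists.

No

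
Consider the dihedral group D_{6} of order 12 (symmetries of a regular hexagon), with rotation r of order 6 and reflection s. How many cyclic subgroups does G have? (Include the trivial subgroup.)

10

Each element a generates a cyclic subgroup ⟨a⟩; distinct elements may generate the same one (a cyclic group of order d has φ(d) generators).
Cyclic subgroups by order — order 1: 1; order 2: 7; order 3: 1; order 6: 1.
Total: 10.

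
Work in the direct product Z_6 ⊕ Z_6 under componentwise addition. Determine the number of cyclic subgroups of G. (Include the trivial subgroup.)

A cyclic subgroup of order d is generated by each of its φ(d) elements of order d, so the cyclic subgroups of order d number (#elements of order d)/φ(d).
Cyclic subgroups by order — order 1: 1; order 2: 3; order 3: 4; order 6: 12.
Total: 20.

20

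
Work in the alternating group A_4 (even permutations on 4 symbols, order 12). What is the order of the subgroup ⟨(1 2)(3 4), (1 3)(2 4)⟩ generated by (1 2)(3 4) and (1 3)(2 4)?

|⟨(1 2)(3 4)⟩| = 2 and |⟨(1 3)(2 4)⟩| = 2, so |H| is a multiple of lcm(2, 2) = 2 and divides |G| = 12.
Closing under the operation: H = {e, (1 2)(3 4), (1 3)(2 4), (1 4)(2 3)}, so |H| = 4.

4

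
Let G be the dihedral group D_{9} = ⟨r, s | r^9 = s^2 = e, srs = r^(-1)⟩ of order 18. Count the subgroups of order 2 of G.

|G| = 18 and 2 | 18, so subgroups of order 2 are possible by Lagrange.
The subgroups of order 2 are: {e, r^2s}; {e, r^3s}; {e, r^4s}; {e, r^5s}; … (9 in all).
So G has 9 subgroups of order 2.

9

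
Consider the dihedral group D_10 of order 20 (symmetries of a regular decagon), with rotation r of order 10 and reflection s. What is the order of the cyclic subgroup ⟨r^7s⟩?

Computing powers of r^7s: the smallest k with (r^7s)^k = e is k = 2.

2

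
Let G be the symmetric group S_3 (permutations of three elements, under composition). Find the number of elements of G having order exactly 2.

The elements of order 2 are: (2 3), (1 2), (1 3).
That's 3.

3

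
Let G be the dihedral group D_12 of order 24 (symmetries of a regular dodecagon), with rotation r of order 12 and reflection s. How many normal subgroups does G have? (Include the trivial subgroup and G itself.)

9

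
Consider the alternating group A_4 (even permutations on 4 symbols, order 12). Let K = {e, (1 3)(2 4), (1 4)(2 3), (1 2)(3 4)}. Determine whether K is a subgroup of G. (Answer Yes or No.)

|K| = 4 divides |G| = 12, consistent with Lagrange.
K contains the identity, every element's inverse is in K, and K is closed under ∘: it is a subgroup.

Yes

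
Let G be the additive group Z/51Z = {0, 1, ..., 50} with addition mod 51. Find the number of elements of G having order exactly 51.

32

In a cyclic group of order 51, the number of elements of order d (for d | 51) is φ(d).
φ(51) = 32.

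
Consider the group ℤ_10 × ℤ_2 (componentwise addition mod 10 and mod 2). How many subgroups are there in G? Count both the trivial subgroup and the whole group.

10

|G| = 20, so by Lagrange every subgroup order divides 20. Divisors: 1, 2, 4, 5, 10, 20.
Subgroups by order — order 1: 1; order 2: 3; order 4: 1; order 5: 1; order 10: 3; order 20: 1.
Total: 1 + 3 + 1 + 1 + 3 + 1 = 10.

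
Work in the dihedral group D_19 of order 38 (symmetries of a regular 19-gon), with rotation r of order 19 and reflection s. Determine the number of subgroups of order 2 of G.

19

|G| = 38 and 2 | 38, so subgroups of order 2 are possible by Lagrange.
The subgroups of order 2 are: {e, r^10s}; {e, r^11s}; {e, r^12s}; {e, r^13s}; … (19 in all).
So G has 19 subgroups of order 2.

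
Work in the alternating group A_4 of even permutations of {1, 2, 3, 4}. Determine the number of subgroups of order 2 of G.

3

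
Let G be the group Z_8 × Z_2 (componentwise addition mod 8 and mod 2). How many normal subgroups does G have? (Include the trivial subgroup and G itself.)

G is abelian, so every subgroup is normal.
G has 11 subgroups in total, hence 11 normal subgroups.

11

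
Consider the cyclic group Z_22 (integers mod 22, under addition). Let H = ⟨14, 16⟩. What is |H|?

|⟨14⟩| = 11 and |⟨16⟩| = 11, so |H| is a multiple of lcm(11, 11) = 11 and divides |G| = 22.
Closing under the operation: H = {0, 2, 4, 6, 8, 10, 12, 14, 16, 18, 20}, so |H| = 11.

11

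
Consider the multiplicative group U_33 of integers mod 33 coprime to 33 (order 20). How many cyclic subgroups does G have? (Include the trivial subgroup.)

Each element a generates a cyclic subgroup ⟨a⟩; distinct elements may generate the same one (a cyclic group of order d has φ(d) generators).
Cyclic subgroups by order — order 1: 1; order 2: 3; order 5: 1; order 10: 3.
Total: 8.

8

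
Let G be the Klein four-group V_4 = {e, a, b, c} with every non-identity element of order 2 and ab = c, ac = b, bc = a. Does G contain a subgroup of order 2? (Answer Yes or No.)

Yes

2 | 4. A subgroup of order 2 is {e, a}.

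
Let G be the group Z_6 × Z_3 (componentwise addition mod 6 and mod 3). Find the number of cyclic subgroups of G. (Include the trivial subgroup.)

10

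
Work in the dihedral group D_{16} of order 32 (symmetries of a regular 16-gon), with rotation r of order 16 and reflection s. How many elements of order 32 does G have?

0

No element of G has order 32 (even though 32 | 32).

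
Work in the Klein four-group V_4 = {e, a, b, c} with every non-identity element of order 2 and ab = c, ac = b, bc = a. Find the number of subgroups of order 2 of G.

|G| = 4 and 2 | 4, so subgroups of order 2 are possible by Lagrange.
The subgroups of order 2 are: {e, a}; {e, b}; {e, c}.
So G has 3 subgroups of order 2.

3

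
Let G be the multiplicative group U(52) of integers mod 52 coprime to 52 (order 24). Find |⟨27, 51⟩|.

4

|⟨27⟩| = 2 and |⟨51⟩| = 2, so |H| is a multiple of lcm(2, 2) = 2 and divides |G| = 24.
Closing under the operation: H = {1, 25, 27, 51}, so |H| = 4.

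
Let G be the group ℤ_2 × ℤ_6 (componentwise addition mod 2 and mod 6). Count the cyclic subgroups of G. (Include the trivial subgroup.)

A cyclic subgroup of order d is generated by each of its φ(d) elements of order d, so the cyclic subgroups of order d number (#elements of order d)/φ(d).
Cyclic subgroups by order — order 1: 1; order 2: 3; order 3: 1; order 6: 3.
Total: 8.

8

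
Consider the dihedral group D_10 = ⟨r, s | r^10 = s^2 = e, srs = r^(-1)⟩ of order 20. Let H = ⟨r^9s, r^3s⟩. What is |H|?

|⟨r^9s⟩| = 2 and |⟨r^3s⟩| = 2, so |H| is a multiple of lcm(2, 2) = 2 and divides |G| = 20.
Closing under the operation: H = {e, r^2, r^4, r^6, r^8, rs, r^3s, r^5s, r^7s, r^9s}, so |H| = 10.

10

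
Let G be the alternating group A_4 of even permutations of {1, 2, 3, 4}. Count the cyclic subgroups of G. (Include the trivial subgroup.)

8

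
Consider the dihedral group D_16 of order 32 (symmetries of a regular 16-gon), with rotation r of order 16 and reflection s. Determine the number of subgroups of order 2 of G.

|G| = 32 and 2 | 32, so subgroups of order 2 are possible by Lagrange.
The subgroups of order 2 are: {e, r^10s}; {e, r^11s}; {e, r^12s}; {e, r^13s}; … (17 in all).
So G has 17 subgroups of order 2.

17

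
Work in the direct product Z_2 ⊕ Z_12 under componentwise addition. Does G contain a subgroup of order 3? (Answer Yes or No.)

Yes

3 | 24. A subgroup of order 3 is {(0,0), (0,4), (0,8)}.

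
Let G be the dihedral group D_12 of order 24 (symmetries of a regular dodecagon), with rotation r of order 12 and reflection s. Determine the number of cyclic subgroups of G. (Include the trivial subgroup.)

18

A cyclic subgroup of order d is generated by each of its φ(d) elements of order d, so the cyclic subgroups of order d number (#elements of order d)/φ(d).
Cyclic subgroups by order — order 1: 1; order 2: 13; order 3: 1; order 4: 1; order 6: 1; order 12: 1.
Total: 18.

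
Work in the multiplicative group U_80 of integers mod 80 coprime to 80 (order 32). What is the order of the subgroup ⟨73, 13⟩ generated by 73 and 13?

|⟨73⟩| = 4 and |⟨13⟩| = 4, so |H| is a multiple of lcm(4, 4) = 4 and divides |G| = 32.
Closing under the operation: H = {1, 9, 13, 17, 21, 29, 33, 37, 41, 49, 53, 57, 61, 69, 73, 77}, so |H| = 16.

16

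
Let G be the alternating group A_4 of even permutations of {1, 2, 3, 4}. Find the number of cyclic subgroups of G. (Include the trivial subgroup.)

8

Each element a generates a cyclic subgroup ⟨a⟩; distinct elements may generate the same one (a cyclic group of order d has φ(d) generators).
Cyclic subgroups by order — order 1: 1; order 2: 3; order 3: 4.
Total: 8.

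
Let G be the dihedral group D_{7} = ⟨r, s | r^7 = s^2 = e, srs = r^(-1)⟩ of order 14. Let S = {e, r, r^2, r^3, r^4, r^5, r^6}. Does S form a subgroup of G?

|S| = 7 divides |G| = 14, consistent with Lagrange.
S contains the identity, every element's inverse is in S, and S is closed under ·: it is a subgroup.
In fact S = ⟨r^4⟩.

Yes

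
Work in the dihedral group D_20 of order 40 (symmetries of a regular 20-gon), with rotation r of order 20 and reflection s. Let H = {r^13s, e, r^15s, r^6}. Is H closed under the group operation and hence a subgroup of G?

No

r^6 ∈ H but its inverse r^14 ∉ H, so H is not a subgroup.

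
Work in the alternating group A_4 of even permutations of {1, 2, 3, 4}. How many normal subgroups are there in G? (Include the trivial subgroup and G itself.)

G has 10 subgroups. Checking conjugation-invariance by order — order 1: 1/1 normal; order 2: 0/3 normal; order 3: 0/4 normal; order 4: 1/1 normal; order 12: 1/1 normal.
Total normal subgroups: 3.

3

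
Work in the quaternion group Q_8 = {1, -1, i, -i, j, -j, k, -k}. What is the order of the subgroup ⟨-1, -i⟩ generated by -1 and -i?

4

|⟨-1⟩| = 2 and |⟨-i⟩| = 4, so |H| is a multiple of lcm(2, 4) = 4 and divides |G| = 8.
Closing under the operation: H = {1, -1, i, -i}, so |H| = 4.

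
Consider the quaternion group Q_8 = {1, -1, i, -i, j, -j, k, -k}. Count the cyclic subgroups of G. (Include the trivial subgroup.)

Each element a generates a cyclic subgroup ⟨a⟩; distinct elements may generate the same one (a cyclic group of order d has φ(d) generators).
Cyclic subgroups by order — order 1: 1; order 2: 1; order 4: 3.
Total: 5.

5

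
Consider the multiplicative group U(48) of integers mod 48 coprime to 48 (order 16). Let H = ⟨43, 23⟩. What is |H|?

|⟨43⟩| = 4 and |⟨23⟩| = 2, so |H| is a multiple of lcm(4, 2) = 4 and divides |G| = 16.
Closing under the operation: H = {1, 5, 19, 23, 25, 29, 43, 47}, so |H| = 8.

8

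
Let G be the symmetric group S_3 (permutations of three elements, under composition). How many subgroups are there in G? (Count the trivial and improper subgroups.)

6

|G| = 6, so by Lagrange every subgroup order divides 6. Divisors: 1, 2, 3, 6.
Subgroups by order — order 1: 1; order 2: 3; order 3: 1; order 6: 1.
Total: 1 + 3 + 1 + 1 = 6.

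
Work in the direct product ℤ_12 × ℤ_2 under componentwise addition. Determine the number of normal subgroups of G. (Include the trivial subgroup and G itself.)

16

G is abelian, so every subgroup is normal.
G has 16 subgroups in total, hence 16 normal subgroups.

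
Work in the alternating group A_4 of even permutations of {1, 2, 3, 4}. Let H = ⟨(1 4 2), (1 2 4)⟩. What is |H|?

|⟨(1 4 2)⟩| = 3 and |⟨(1 2 4)⟩| = 3, so |H| is a multiple of lcm(3, 3) = 3 and divides |G| = 12.
Closing under the operation: H = {e, (1 2 4), (1 4 2)}, so |H| = 3.

3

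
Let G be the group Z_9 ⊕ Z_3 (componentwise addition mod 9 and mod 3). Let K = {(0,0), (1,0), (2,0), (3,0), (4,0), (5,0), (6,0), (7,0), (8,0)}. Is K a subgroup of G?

|K| = 9 divides |G| = 27, consistent with Lagrange.
K contains the identity, every element's inverse is in K, and K is closed under +: it is a subgroup.
In fact K = ⟨(4,0)⟩.

Yes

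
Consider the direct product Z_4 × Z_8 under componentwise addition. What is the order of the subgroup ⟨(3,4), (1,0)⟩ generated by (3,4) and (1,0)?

|⟨(3,4)⟩| = 4 and |⟨(1,0)⟩| = 4, so |H| is a multiple of lcm(4, 4) = 4 and divides |G| = 32.
Closing under the operation: H = {(0,0), (0,4), (1,0), (1,4), (2,0), (2,4), (3,0), (3,4)}, so |H| = 8.

8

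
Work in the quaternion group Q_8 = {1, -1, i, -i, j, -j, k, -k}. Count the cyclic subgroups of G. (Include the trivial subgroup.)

5

Each element a generates a cyclic subgroup ⟨a⟩; distinct elements may generate the same one (a cyclic group of order d has φ(d) generators).
Cyclic subgroups by order — order 1: 1; order 2: 1; order 4: 3.
Total: 5.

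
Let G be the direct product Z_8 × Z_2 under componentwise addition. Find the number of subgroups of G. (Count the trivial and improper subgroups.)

|G| = 16, so by Lagrange every subgroup order divides 16. Divisors: 1, 2, 4, 8, 16.
Subgroups by order — order 1: 1; order 2: 3; order 4: 3; order 8: 3; order 16: 1.
Total: 1 + 3 + 3 + 3 + 1 = 11.

11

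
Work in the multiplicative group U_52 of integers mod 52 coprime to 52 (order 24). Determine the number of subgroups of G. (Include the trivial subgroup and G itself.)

16

|G| = 24, so by Lagrange every subgroup order divides 24. Divisors: 1, 2, 3, 4, 6, 8, 12, 24.
Subgroups by order — order 1: 1; order 2: 3; order 3: 1; order 4: 3; order 6: 3; order 8: 1; order 12: 3; order 24: 1.
Total: 1 + 3 + 1 + 3 + 3 + 1 + 3 + 1 = 16.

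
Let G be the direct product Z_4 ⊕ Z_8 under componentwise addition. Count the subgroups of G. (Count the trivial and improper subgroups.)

|G| = 32, so by Lagrange every subgroup order divides 32. Divisors: 1, 2, 4, 8, 16, 32.
Subgroups by order — order 1: 1; order 2: 3; order 4: 7; order 8: 7; order 16: 3; order 32: 1.
Total: 1 + 3 + 7 + 7 + 3 + 1 = 22.

22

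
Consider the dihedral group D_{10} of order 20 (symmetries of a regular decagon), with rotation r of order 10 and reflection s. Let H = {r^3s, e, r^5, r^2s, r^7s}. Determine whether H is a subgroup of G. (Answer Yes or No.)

No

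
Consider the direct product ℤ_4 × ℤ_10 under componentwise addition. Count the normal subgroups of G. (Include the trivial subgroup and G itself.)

16

G is abelian, so every subgroup is normal.
G has 16 subgroups in total, hence 16 normal subgroups.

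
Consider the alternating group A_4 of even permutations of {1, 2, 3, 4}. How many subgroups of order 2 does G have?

3

|G| = 12 and 2 | 12, so subgroups of order 2 are possible by Lagrange.
The subgroups of order 2 are: {e, (1 2)(3 4)}; {e, (1 3)(2 4)}; {e, (1 4)(2 3)}.
So G has 3 subgroups of order 2.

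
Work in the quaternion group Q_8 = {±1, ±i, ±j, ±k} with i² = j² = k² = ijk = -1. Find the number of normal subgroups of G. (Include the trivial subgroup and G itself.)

G has 6 subgroups. Checking conjugation-invariance by order — order 1: 1/1 normal; order 2: 1/1 normal; order 4: 3/3 normal; order 8: 1/1 normal.
Total normal subgroups: 6.

6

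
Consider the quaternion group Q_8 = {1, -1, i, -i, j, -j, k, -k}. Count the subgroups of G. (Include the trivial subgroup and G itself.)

|G| = 8, so by Lagrange every subgroup order divides 8. Divisors: 1, 2, 4, 8.
Subgroups by order — order 1: 1; order 2: 1; order 4: 3; order 8: 1.
Total: 1 + 1 + 3 + 1 = 6.

6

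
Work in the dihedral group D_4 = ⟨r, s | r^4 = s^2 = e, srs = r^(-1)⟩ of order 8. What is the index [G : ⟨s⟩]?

|⟨s⟩| = 2 and |G| = 8.
By Lagrange, [G : H] = |G|/|H| = 8/2 = 4.

4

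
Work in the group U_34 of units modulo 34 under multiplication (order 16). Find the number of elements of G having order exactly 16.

The elements of order 16 are: 3, 5, 7, 11, 23, 27, 29, 31.
That's 8.

8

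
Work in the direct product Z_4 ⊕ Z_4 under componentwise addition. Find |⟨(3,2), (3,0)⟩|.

8

|⟨(3,2)⟩| = 4 and |⟨(3,0)⟩| = 4, so |H| is a multiple of lcm(4, 4) = 4 and divides |G| = 16.
Closing under the operation: H = {(0,0), (0,2), (1,0), (1,2), (2,0), (2,2), (3,0), (3,2)}, so |H| = 8.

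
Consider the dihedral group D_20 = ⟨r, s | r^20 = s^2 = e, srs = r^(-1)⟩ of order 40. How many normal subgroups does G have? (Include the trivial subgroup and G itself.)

9

G has 48 subgroups. Checking conjugation-invariance by order — order 1: 1/1 normal; order 2: 1/21 normal; order 4: 1/11 normal; order 5: 1/1 normal; order 8: 0/5 normal; order 10: 1/5 normal; order 20: 3/3 normal; order 40: 1/1 normal.
Total normal subgroups: 9.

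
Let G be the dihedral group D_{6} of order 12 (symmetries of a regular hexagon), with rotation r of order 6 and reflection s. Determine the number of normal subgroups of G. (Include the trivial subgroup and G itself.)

7

G has 16 subgroups. Checking conjugation-invariance by order — order 1: 1/1 normal; order 2: 1/7 normal; order 3: 1/1 normal; order 4: 0/3 normal; order 6: 3/3 normal; order 12: 1/1 normal.
Total normal subgroups: 7.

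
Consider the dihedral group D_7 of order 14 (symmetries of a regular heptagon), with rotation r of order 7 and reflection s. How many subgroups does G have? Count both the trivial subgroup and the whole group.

10

|G| = 14, so by Lagrange every subgroup order divides 14. Divisors: 1, 2, 7, 14.
Subgroups by order — order 1: 1; order 2: 7; order 7: 1; order 14: 1.
Total: 1 + 7 + 1 + 1 = 10.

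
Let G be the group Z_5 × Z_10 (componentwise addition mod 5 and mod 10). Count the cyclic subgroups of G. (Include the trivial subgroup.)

14

Group the elements of G by the cyclic subgroup they generate; each cyclic subgroup of order d accounts for φ(d) elements.
Cyclic subgroups by order — order 1: 1; order 2: 1; order 5: 6; order 10: 6.
Total: 14.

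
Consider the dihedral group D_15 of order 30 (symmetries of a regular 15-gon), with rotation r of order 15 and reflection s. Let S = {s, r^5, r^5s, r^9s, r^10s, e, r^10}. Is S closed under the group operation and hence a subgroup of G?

|S| = 7 does not divide |G| = 30, so by Lagrange S is not a subgroup.

No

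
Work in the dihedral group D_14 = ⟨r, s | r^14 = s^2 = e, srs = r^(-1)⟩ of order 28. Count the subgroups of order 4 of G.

|G| = 28 and 4 | 28, so subgroups of order 4 are possible by Lagrange.
The subgroups of order 4 are: {e, r^7, r^3s, r^10s}; {e, r^7, r^4s, r^11s}; {e, r^7, r^5s, r^12s}; {e, r^7, r^6s, r^13s}; … (7 in all).
So G has 7 subgroups of order 4.

7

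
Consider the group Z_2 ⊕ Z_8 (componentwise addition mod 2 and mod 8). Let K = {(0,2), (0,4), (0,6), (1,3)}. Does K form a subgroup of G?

No

The identity (0,0) ∉ K, so K is not a subgroup.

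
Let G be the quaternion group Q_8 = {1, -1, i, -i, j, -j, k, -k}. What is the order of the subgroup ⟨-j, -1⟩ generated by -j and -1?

4

|⟨-j⟩| = 4 and |⟨-1⟩| = 2, so |H| is a multiple of lcm(4, 2) = 4 and divides |G| = 8.
Closing under the operation: H = {1, -1, j, -j}, so |H| = 4.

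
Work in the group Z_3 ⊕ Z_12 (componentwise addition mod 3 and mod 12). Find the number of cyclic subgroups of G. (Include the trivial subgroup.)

15

Group the elements of G by the cyclic subgroup they generate; each cyclic subgroup of order d accounts for φ(d) elements.
Cyclic subgroups by order — order 1: 1; order 2: 1; order 3: 4; order 4: 1; order 6: 4; order 12: 4.
Total: 15.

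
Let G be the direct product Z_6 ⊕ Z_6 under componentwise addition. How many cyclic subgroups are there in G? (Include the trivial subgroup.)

A cyclic subgroup of order d is generated by each of its φ(d) elements of order d, so the cyclic subgroups of order d number (#elements of order d)/φ(d).
Cyclic subgroups by order — order 1: 1; order 2: 3; order 3: 4; order 6: 12.
Total: 20.

20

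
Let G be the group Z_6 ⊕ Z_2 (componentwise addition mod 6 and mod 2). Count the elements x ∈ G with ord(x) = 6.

6

An element (a,b) has order lcm(ord(a), ord(b)); count pairs with lcm equal to 6.
Enumerating gives 6 such elements.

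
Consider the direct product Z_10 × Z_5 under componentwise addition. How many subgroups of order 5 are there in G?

6

|G| = 50 and 5 | 50, so subgroups of order 5 are possible by Lagrange.
The subgroups of order 5 are: {(0,0), (0,1), (0,2), (0,3), (0,4)}; {(0,0), (2,0), (4,0), (6,0), (8,0)}; {(0,0), (2,1), (4,2), (6,3), (8,4)}; {(0,0), (2,2), (4,4), (6,1), (8,3)}; … (6 in all).
So G has 6 subgroups of order 5.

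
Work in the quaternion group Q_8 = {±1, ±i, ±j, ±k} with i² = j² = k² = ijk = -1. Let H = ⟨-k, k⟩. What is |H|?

4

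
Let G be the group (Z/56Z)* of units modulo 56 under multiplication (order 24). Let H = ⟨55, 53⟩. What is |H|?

|⟨55⟩| = 2 and |⟨53⟩| = 6, so |H| is a multiple of lcm(2, 6) = 6 and divides |G| = 24.
Closing under the operation: H = {1, 3, 9, 19, 25, 27, 29, 31, 37, 47, 53, 55}, so |H| = 12.

12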